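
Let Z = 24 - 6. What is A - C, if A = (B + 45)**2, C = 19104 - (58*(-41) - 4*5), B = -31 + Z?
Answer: -20478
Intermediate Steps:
Z = 18
B = -13 (B = -31 + 18 = -13)
C = 21502 (C = 19104 - (-2378 - 20) = 19104 - 1*(-2398) = 19104 + 2398 = 21502)
A = 1024 (A = (-13 + 45)**2 = 32**2 = 1024)
A - C = 1024 - 1*21502 = 1024 - 21502 = -20478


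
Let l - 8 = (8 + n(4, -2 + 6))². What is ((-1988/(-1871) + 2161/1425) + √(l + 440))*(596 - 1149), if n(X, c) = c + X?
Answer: -3802500443/2666175 - 4424*√11 ≈ -16099.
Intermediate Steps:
n(X, c) = X + c
l = 264 (l = 8 + (8 + (4 + (-2 + 6)))² = 8 + (8 + (4 + 4))² = 8 + (8 + 8)² = 8 + 16² = 8 + 256 = 264)
((-1988/(-1871) + 2161/1425) + √(l + 440))*(596 - 1149) = ((-1988/(-1871) + 2161/1425) + √(264 + 440))*(596 - 1149) = ((-1988*(-1/1871) + 2161*(1/1425)) + √704)*(-553) = ((1988/1871 + 2161/1425) + 8*√11)*(-553) = (6876131/2666175 + 8*√11)*(-553) = -3802500443/2666175 - 4424*√11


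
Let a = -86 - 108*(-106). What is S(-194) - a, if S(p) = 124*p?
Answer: -35418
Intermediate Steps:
a = 11362 (a = -86 + 11448 = 11362)
S(-194) - a = 124*(-194) - 1*11362 = -24056 - 11362 = -35418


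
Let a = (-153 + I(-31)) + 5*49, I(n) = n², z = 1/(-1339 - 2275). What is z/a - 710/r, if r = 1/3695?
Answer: -9983649159901/3805542 ≈ -2.6234e+6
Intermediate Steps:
z = -1/3614 (z = 1/(-3614) = -1/3614 ≈ -0.00027670)
r = 1/3695 ≈ 0.00027064
a = 1053 (a = (-153 + (-31)²) + 5*49 = (-153 + 961) + 245 = 808 + 245 = 1053)
z/a - 710/r = -1/3614/1053 - 710/1/3695 = -1/3614*1/1053 - 710*3695 = -1/3805542 - 2623450 = -9983649159901/3805542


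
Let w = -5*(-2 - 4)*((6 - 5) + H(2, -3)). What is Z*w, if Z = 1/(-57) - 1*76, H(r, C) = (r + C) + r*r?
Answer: -173320/19 ≈ -9122.1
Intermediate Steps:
H(r, C) = C + r + r**2 (H(r, C) = (C + r) + r**2 = C + r + r**2)
Z = -4333/57 (Z = 1*(-1/57) - 76 = -1/57 - 76 = -4333/57 ≈ -76.018)
w = 120 (w = -5*(-2 - 4)*((6 - 5) + (-3 + 2 + 2**2)) = -(-30)*(1 + (-3 + 2 + 4)) = -(-30)*(1 + 3) = -(-30)*4 = -5*(-24) = 120)
Z*w = -4333/57*120 = -173320/19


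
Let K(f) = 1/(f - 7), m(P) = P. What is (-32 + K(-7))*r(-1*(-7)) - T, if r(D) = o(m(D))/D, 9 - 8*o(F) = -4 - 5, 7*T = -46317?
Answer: 2589711/392 ≈ 6606.4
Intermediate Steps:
T = -46317/7 (T = (⅐)*(-46317) = -46317/7 ≈ -6616.7)
o(F) = 9/4 (o(F) = 9/8 - (-4 - 5)/8 = 9/8 - ⅛*(-9) = 9/8 + 9/8 = 9/4)
r(D) = 9/(4*D)
K(f) = 1/(-7 + f)
(-32 + K(-7))*r(-1*(-7)) - T = (-32 + 1/(-7 - 7))*(9/(4*((-1*(-7))))) - 1*(-46317/7) = (-32 + 1/(-14))*((9/4)/7) + 46317/7 = (-32 - 1/14)*((9/4)*(⅐)) + 46317/7 = -449/14*9/28 + 46317/7 = -4041/392 + 46317/7 = 2589711/392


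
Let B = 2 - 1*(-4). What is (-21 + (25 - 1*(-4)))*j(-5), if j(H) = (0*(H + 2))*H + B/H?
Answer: -48/5 ≈ -9.6000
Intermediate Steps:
B = 6 (B = 2 + 4 = 6)
j(H) = 6/H (j(H) = (0*(H + 2))*H + 6/H = (0*(2 + H))*H + 6/H = 0*H + 6/H = 0 + 6/H = 6/H)
(-21 + (25 - 1*(-4)))*j(-5) = (-21 + (25 - 1*(-4)))*(6/(-5)) = (-21 + (25 + 4))*(6*(-⅕)) = (-21 + 29)*(-6/5) = 8*(-6/5) = -48/5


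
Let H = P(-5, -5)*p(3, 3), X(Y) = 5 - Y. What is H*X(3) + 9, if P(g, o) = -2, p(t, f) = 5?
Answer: -11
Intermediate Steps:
H = -10 (H = -2*5 = -10)
H*X(3) + 9 = -10*(5 - 1*3) + 9 = -10*(5 - 3) + 9 = -10*2 + 9 = -20 + 9 = -11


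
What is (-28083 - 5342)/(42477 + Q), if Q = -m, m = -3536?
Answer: -33425/46013 ≈ -0.72643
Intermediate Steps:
Q = 3536 (Q = -1*(-3536) = 3536)
(-28083 - 5342)/(42477 + Q) = (-28083 - 5342)/(42477 + 3536) = -33425/46013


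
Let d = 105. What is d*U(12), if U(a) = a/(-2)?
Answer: -630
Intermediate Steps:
U(a) = -a/2 (U(a) = a*(-½) = -a/2)
d*U(12) = 105*(-½*12) = 105*(-6) = -630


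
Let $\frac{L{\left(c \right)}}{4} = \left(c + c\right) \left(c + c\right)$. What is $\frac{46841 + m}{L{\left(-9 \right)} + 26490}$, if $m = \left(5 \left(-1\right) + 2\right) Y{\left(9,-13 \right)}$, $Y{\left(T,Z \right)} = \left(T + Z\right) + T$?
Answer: $\frac{23413}{13893} \approx 1.6852$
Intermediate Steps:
$Y{\left(T,Z \right)} = Z + 2 T$
$L{\left(c \right)} = 16 c^{2}$ ($L{\left(c \right)} = 4 \left(c + c\right) \left(c + c\right) = 4 \cdot 2 c 2 c = 4 \cdot 4 c^{2} = 16 c^{2}$)
$m = -15$ ($m = \left(5 \left(-1\right) + 2\right) \left(-13 + 2 \cdot 9\right) = \left(-5 + 2\right) \left(-13 + 18\right) = \left(-3\right) 5 = -15$)
$\frac{46841 + m}{L{\left(-9 \right)} + 26490} = \frac{46841 - 15}{16 \left(-9\right)^{2} + 26490} = \frac{46826}{16 \cdot 81 + 26490} = \frac{46826}{1296 + 26490} = \frac{46826}{27786} = 46826 \cdot \frac{1}{27786} = \frac{23413}{13893}$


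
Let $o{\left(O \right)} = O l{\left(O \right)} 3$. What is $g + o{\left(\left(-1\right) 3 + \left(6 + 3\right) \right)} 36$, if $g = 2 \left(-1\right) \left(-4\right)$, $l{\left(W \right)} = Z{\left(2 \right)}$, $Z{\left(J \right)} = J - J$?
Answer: $8$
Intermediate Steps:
$Z{\left(J \right)} = 0$
$l{\left(W \right)} = 0$
$g = 8$ ($g = \left(-2\right) \left(-4\right) = 8$)
$o{\left(O \right)} = 0$ ($o{\left(O \right)} = O 0 \cdot 3 = 0 \cdot 3 = 0$)
$g + o{\left(\left(-1\right) 3 + \left(6 + 3\right) \right)} 36 = 8 + 0 \cdot 36 = 8 + 0 = 8$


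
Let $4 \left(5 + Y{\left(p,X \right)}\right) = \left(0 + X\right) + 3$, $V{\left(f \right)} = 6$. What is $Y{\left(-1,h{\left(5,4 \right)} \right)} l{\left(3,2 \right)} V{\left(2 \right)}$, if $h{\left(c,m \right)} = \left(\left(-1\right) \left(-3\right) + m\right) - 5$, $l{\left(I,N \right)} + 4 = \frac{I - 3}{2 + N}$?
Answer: $90$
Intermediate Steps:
$l{\left(I,N \right)} = -4 + \frac{-3 + I}{2 + N}$ ($l{\left(I,N \right)} = -4 + \frac{I - 3}{2 + N} = -4 + \frac{-3 + I}{2 + N}$)
$h{\left(c,m \right)} = -2 + m$ ($h{\left(c,m \right)} = \left(3 + m\right) - 5 = -2 + m$)
$Y{\left(p,X \right)} = - \frac{17}{4} + \frac{X}{4}$ ($Y{\left(p,X \right)} = -5 + \frac{\left(0 + X\right) + 3}{4} = -5 + \frac{X + 3}{4} = -5 + \frac{3 + X}{4} = -5 + \left(\frac{3}{4} + \frac{X}{4}\right) = - \frac{17}{4} + \frac{X}{4}$)
$Y{\left(-1,h{\left(5,4 \right)} \right)} l{\left(3,2 \right)} V{\left(2 \right)} = \left(- \frac{17}{4} + \frac{-2 + 4}{4}\right) \frac{-11 + 3 - 8}{2 + 2} \cdot 6 = \left(- \frac{17}{4} + \frac{1}{4} \cdot 2\right) \frac{-11 + 3 - 8}{4} \cdot 6 = \left(- \frac{17}{4} + \frac{1}{2}\right) \frac{1}{4} \left(-16\right) 6 = \left(- \frac{15}{4}\right) \left(-4\right) 6 = 15 \cdot 6 = 90$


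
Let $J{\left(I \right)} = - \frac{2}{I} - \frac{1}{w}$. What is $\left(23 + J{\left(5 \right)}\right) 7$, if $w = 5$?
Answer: $\frac{784}{5} \approx 156.8$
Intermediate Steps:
$J{\left(I \right)} = - \frac{1}{5} - \frac{2}{I}$ ($J{\left(I \right)} = - \frac{2}{I} - \frac{1}{5} = - \frac{1}{5} - \frac{2}{I}$)
$\left(23 + J{\left(5 \right)}\right) 7 = \left(23 + \frac{-10 - 5}{5 \cdot 5}\right) 7 = \left(23 + \frac{1}{5} \cdot \frac{1}{5} \left(-10 - 5\right)\right) 7 = \left(23 + \frac{1}{5} \cdot \frac{1}{5} \left(-15\right)\right) 7 = \left(23 - \frac{3}{5}\right) 7 = \frac{112}{5} \cdot 7 = \frac{784}{5}$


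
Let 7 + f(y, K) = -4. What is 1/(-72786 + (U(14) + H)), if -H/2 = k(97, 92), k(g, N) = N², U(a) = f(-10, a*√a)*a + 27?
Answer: -1/89841 ≈ -1.1131e-5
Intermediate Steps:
f(y, K) = -11 (f(y, K) = -7 - 4 = -11)
U(a) = 27 - 11*a (U(a) = -11*a + 27 = 27 - 11*a)
H = -16928 (H = -2*92² = -2*8464 = -16928)
1/(-72786 + (U(14) + H)) = 1/(-72786 + ((27 - 11*14) - 16928)) = 1/(-72786 + ((27 - 154) - 16928)) = 1/(-72786 + (-127 - 16928)) = 1/(-72786 - 17055) = 1/(-89841) = -1/89841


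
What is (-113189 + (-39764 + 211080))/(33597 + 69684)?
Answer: 58127/103281 ≈ 0.56280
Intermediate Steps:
(-113189 + (-39764 + 211080))/(33597 + 69684) = (-113189 + 171316)/103281 = 58127*(1/103281) = 58127/103281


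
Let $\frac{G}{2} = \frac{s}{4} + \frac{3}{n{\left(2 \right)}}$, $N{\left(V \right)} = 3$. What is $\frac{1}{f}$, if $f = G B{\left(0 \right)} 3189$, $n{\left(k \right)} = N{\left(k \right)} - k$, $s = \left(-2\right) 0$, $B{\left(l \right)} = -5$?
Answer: $- \frac{1}{95670} \approx -1.0453 \cdot 10^{-5}$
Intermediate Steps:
$s = 0$
$n{\left(k \right)} = 3 - k$
$G = 6$ ($G = 2 \left(\frac{0}{4} + \frac{3}{3 - 2}\right) = 2 \left(0 \cdot \frac{1}{4} + \frac{3}{3 - 2}\right) = 2 \left(0 + \frac{3}{1}\right) = 2 \left(0 + 3 \cdot 1\right) = 2 \left(0 + 3\right) = 2 \cdot 3 = 6$)
$f = -95670$ ($f = 6 \left(-5\right) 3189 = \left(-30\right) 3189 = -95670$)
$\frac{1}{f} = \frac{1}{-95670} = - \frac{1}{95670}$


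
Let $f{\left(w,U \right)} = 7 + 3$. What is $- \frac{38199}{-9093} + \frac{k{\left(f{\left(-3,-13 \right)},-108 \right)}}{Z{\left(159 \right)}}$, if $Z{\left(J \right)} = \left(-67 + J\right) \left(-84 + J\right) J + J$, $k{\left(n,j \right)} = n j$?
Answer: $\frac{665148827}{158371049} \approx 4.1999$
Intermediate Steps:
$f{\left(w,U \right)} = 10$
$k{\left(n,j \right)} = j n$
$Z{\left(J \right)} = J + J \left(-84 + J\right) \left(-67 + J\right)$ ($Z{\left(J \right)} = \left(-84 + J\right) \left(-67 + J\right) J + J = J \left(-84 + J\right) \left(-67 + J\right) + J = J + J \left(-84 + J\right) \left(-67 + J\right)$)
$- \frac{38199}{-9093} + \frac{k{\left(f{\left(-3,-13 \right)},-108 \right)}}{Z{\left(159 \right)}} = - \frac{38199}{-9093} + \frac{\left(-108\right) 10}{159 \left(5629 + 159^{2} - 24009\right)} = \left(-38199\right) \left(- \frac{1}{9093}\right) - \frac{1080}{159 \left(5629 + 25281 - 24009\right)} = \frac{1819}{433} - \frac{1080}{159 \cdot 6901} = \frac{1819}{433} - \frac{1080}{1097259} = \frac{1819}{433} - \frac{360}{365753} = \frac{665148827}{158371049}$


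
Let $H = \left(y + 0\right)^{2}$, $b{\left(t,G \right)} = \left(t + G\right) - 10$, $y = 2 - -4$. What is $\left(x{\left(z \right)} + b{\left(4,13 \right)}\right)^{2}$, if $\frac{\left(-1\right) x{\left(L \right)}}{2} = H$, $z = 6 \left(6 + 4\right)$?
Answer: $4225$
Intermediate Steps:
$y = 6$ ($y = 2 + 4 = 6$)
$b{\left(t,G \right)} = -10 + G + t$ ($b{\left(t,G \right)} = \left(G + t\right) - 10 = -10 + G + t$)
$H = 36$ ($H = \left(6 + 0\right)^{2} = 6^{2} = 36$)
$z = 60$ ($z = 6 \cdot 10 = 60$)
$x{\left(L \right)} = -72$ ($x{\left(L \right)} = \left(-2\right) 36 = -72$)
$\left(x{\left(z \right)} + b{\left(4,13 \right)}\right)^{2} = \left(-72 + \left(-10 + 13 + 4\right)\right)^{2} = \left(-72 + 7\right)^{2} = \left(-65\right)^{2} = 4225$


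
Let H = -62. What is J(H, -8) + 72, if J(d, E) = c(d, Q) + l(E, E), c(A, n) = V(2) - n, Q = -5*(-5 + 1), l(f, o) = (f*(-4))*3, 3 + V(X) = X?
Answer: 147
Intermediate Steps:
V(X) = -3 + X
l(f, o) = -12*f (l(f, o) = -4*f*3 = -12*f)
Q = 20 (Q = -5*(-4) = 20)
c(A, n) = -1 - n (c(A, n) = (-3 + 2) - n = -1 - n)
J(d, E) = -21 - 12*E (J(d, E) = (-1 - 1*20) - 12*E = (-1 - 20) - 12*E = -21 - 12*E)
J(H, -8) + 72 = (-21 - 12*(-8)) + 72 = (-21 + 96) + 72 = 75 + 72 = 147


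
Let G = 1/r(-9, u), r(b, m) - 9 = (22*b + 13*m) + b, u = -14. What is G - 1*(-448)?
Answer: 170239/380 ≈ 448.00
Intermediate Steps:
r(b, m) = 9 + 13*m + 23*b (r(b, m) = 9 + ((22*b + 13*m) + b) = 9 + ((13*m + 22*b) + b) = 9 + (13*m + 23*b) = 9 + 13*m + 23*b)
G = -1/380 (G = 1/(9 + 13*(-14) + 23*(-9)) = 1/(9 - 182 - 207) = 1/(-380) = -1/380 ≈ -0.0026316)
G - 1*(-448) = -1/380 - 1*(-448) = -1/380 + 448 = 170239/380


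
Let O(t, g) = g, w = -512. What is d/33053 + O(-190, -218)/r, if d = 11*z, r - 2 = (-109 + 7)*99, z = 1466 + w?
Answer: 56576489/166851544 ≈ 0.33908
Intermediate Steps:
z = 954 (z = 1466 - 512 = 954)
r = -10096 (r = 2 + (-109 + 7)*99 = 2 - 102*99 = 2 - 10098 = -10096)
d = 10494 (d = 11*954 = 10494)
d/33053 + O(-190, -218)/r = 10494/33053 - 218/(-10096) = 10494*(1/33053) - 218*(-1/10096) = 10494/33053 + 109/5048 = 56576489/166851544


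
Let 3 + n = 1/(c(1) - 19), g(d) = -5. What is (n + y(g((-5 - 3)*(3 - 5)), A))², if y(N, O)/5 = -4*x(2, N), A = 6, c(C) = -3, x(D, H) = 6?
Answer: 7327849/484 ≈ 15140.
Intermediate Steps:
y(N, O) = -120 (y(N, O) = 5*(-4*6) = 5*(-24) = -120)
n = -67/22 (n = -3 + 1/(-3 - 19) = -3 + 1/(-22) = -3 - 1/22 = -67/22 ≈ -3.0455)
(n + y(g((-5 - 3)*(3 - 5)), A))² = (-67/22 - 120)² = (-2707/22)² = 7327849/484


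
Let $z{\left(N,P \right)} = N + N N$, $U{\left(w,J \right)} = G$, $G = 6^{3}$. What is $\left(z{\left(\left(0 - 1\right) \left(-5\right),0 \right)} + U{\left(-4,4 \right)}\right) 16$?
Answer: $3936$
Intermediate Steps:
$G = 216$
$U{\left(w,J \right)} = 216$
$z{\left(N,P \right)} = N + N^{2}$
$\left(z{\left(\left(0 - 1\right) \left(-5\right),0 \right)} + U{\left(-4,4 \right)}\right) 16 = \left(\left(0 - 1\right) \left(-5\right) \left(1 + \left(0 - 1\right) \left(-5\right)\right) + 216\right) 16 = \left(\left(-1\right) \left(-5\right) \left(1 - -5\right) + 216\right) 16 = \left(5 \left(1 + 5\right) + 216\right) 16 = \left(5 \cdot 6 + 216\right) 16 = \left(30 + 216\right) 16 = 246 \cdot 16 = 3936$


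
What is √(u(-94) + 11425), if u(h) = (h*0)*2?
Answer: 5*√457 ≈ 106.89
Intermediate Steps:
u(h) = 0 (u(h) = 0*2 = 0)
√(u(-94) + 11425) = √(0 + 11425) = √11425 = 5*√457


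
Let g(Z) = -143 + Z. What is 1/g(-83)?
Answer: -1/226 ≈ -0.0044248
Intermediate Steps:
1/g(-83) = 1/(-143 - 83) = 1/(-226) = -1/226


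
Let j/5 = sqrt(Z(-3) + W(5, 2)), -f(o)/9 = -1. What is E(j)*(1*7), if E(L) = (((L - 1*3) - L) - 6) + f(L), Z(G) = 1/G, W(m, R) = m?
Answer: 0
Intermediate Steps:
f(o) = 9 (f(o) = -9*(-1) = 9)
j = 5*sqrt(42)/3 (j = 5*sqrt(1/(-3) + 5) = 5*sqrt(-1/3 + 5) = 5*sqrt(14/3) = 5*(sqrt(42)/3) = 5*sqrt(42)/3 ≈ 10.801)
E(L) = 0 (E(L) = (((L - 1*3) - L) - 6) + 9 = (((L - 3) - L) - 6) + 9 = (((-3 + L) - L) - 6) + 9 = (-3 - 6) + 9 = -9 + 9 = 0)
E(j)*(1*7) = 0*(1*7) = 0*7 = 0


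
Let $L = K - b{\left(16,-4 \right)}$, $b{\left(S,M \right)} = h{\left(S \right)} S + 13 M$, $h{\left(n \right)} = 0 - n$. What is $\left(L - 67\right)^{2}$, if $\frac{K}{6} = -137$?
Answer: $337561$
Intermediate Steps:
$K = -822$ ($K = 6 \left(-137\right) = -822$)
$h{\left(n \right)} = - n$
$b{\left(S,M \right)} = - S^{2} + 13 M$ ($b{\left(S,M \right)} = - S S + 13 M = - S^{2} + 13 M$)
$L = -514$ ($L = -822 - \left(- 16^{2} + 13 \left(-4\right)\right) = -822 - \left(\left(-1\right) 256 - 52\right) = -822 - \left(-256 - 52\right) = -822 - -308 = -822 + 308 = -514$)
$\left(L - 67\right)^{2} = \left(-514 - 67\right)^{2} = \left(-581\right)^{2} = 337561$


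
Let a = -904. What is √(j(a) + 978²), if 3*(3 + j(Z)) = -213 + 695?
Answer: 5*√344391/3 ≈ 978.08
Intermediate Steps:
j(Z) = 473/3 (j(Z) = -3 + (-213 + 695)/3 = -3 + (⅓)*482 = -3 + 482/3 = 473/3)
√(j(a) + 978²) = √(473/3 + 978²) = √(473/3 + 956484) = √(2869925/3) = 5*√344391/3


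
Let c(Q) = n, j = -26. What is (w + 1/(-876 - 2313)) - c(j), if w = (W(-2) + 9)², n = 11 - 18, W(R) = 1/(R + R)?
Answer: 4263677/51024 ≈ 83.562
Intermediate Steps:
W(R) = 1/(2*R)
n = -7
c(Q) = -7
w = 1225/16 (w = ((½)/(-2) + 9)² = ((½)*(-½) + 9)² = (-¼ + 9)² = (35/4)² = 1225/16 ≈ 76.563)
(w + 1/(-876 - 2313)) - c(j) = (1225/16 + 1/(-876 - 2313)) - 1*(-7) = (1225/16 + 1/(-3189)) + 7 = (1225/16 - 1/3189) + 7 = 3906509/51024 + 7 = 4263677/51024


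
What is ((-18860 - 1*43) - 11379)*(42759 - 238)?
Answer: -1287620922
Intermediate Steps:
((-18860 - 1*43) - 11379)*(42759 - 238) = ((-18860 - 43) - 11379)*42521 = (-18903 - 11379)*42521 = -30282*42521 = -1287620922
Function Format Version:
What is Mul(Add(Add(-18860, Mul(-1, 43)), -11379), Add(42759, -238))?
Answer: -1287620922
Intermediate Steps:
Mul(Add(Add(-18860, Mul(-1, 43)), -11379), Add(42759, -238)) = Mul(Add(Add(-18860, -43), -11379), 42521) = Mul(Add(-18903, -11379), 42521) = Mul(-30282, 42521) = -1287620922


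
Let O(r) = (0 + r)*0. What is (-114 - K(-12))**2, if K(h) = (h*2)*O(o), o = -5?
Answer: 12996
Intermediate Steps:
O(r) = 0 (O(r) = r*0 = 0)
K(h) = 0 (K(h) = (h*2)*0 = (2*h)*0 = 0)
(-114 - K(-12))**2 = (-114 - 1*0)**2 = (-114 + 0)**2 = (-114)**2 = 12996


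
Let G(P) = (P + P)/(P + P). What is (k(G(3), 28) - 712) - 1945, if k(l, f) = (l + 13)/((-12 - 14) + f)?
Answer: -2650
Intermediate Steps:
G(P) = 1 (G(P) = (2*P)/((2*P)) = (2*P)*(1/(2*P)) = 1)
k(l, f) = (13 + l)/(-26 + f)
(k(G(3), 28) - 712) - 1945 = ((13 + 1)/(-26 + 28) - 712) - 1945 = (14/2 - 712) - 1945 = ((½)*14 - 712) - 1945 = (7 - 712) - 1945 = -705 - 1945 = -2650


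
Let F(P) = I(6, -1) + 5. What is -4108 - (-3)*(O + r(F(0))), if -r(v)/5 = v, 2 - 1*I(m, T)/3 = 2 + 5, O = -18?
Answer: -4012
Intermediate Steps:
I(m, T) = -15 (I(m, T) = 6 - 3*(2 + 5) = 6 - 3*7 = 6 - 21 = -15)
F(P) = -10 (F(P) = -15 + 5 = -10)
r(v) = -5*v
-4108 - (-3)*(O + r(F(0))) = -4108 - (-3)*(-18 - 5*(-10)) = -4108 - (-3)*(-18 + 50) = -4108 - (-3)*32 = -4108 - 1*(-96) = -4108 + 96 = -4012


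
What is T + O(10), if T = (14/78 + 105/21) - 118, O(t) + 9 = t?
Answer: -4361/39 ≈ -111.82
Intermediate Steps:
O(t) = -9 + t
T = -4400/39 (T = (14*(1/78) + 105*(1/21)) - 118 = (7/39 + 5) - 118 = 202/39 - 118 = -4400/39 ≈ -112.82)
T + O(10) = -4400/39 + (-9 + 10) = -4400/39 + 1 = -4361/39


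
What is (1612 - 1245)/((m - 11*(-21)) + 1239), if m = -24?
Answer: 367/1446 ≈ 0.25380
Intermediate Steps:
(1612 - 1245)/((m - 11*(-21)) + 1239) = (1612 - 1245)/((-24 - 11*(-21)) + 1239) = 367/((-24 + 231) + 1239) = 367/(207 + 1239) = 367/1446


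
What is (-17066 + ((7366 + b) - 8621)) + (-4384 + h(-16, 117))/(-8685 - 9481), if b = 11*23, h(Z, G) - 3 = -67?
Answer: -164109420/9083 ≈ -18068.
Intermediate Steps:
h(Z, G) = -64 (h(Z, G) = 3 - 67 = -64)
b = 253
(-17066 + ((7366 + b) - 8621)) + (-4384 + h(-16, 117))/(-8685 - 9481) = (-17066 + ((7366 + 253) - 8621)) + (-4384 - 64)/(-8685 - 9481) = (-17066 + (7619 - 8621)) - 4448/(-18166) = (-17066 - 1002) - 4448*(-1/18166) = -18068 + 2224/9083 = -164109420/9083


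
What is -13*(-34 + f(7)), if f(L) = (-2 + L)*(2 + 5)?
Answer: -13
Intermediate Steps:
f(L) = -14 + 7*L (f(L) = (-2 + L)*7 = -14 + 7*L)
-13*(-34 + f(7)) = -13*(-34 + (-14 + 7*7)) = -13*(-34 + (-14 + 49)) = -13*(-34 + 35) = -13*1 = -13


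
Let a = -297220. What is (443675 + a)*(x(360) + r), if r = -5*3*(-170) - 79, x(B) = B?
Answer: 414614105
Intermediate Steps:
r = 2471 (r = -15*(-170) - 79 = 2550 - 79 = 2471)
(443675 + a)*(x(360) + r) = (443675 - 297220)*(360 + 2471) = 146455*2831 = 414614105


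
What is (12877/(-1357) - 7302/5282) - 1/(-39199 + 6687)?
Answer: -1266747296931/116517708544 ≈ -10.872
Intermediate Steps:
(12877/(-1357) - 7302/5282) - 1/(-39199 + 6687) = (12877*(-1/1357) - 7302*1/5282) - 1/(-32512) = (-12877/1357 - 3651/2641) - 1*(-1/32512) = -38962564/3583837 + 1/32512 = -1266747296931/116517708544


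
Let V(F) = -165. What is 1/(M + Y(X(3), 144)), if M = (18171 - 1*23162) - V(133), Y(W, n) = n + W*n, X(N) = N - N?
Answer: -1/4682 ≈ -0.00021358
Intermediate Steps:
X(N) = 0
M = -4826 (M = (18171 - 1*23162) - 1*(-165) = (18171 - 23162) + 165 = -4991 + 165 = -4826)
1/(M + Y(X(3), 144)) = 1/(-4826 + 144*(1 + 0)) = 1/(-4826 + 144*1) = 1/(-4826 + 144) = 1/(-4682) = -1/4682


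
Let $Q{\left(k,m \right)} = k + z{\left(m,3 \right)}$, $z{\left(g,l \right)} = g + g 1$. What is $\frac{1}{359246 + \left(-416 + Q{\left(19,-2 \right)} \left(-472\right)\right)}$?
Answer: $\frac{1}{351750} \approx 2.8429 \cdot 10^{-6}$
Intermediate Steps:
$z{\left(g,l \right)} = 2 g$ ($z{\left(g,l \right)} = g + g = 2 g$)
$Q{\left(k,m \right)} = k + 2 m$
$\frac{1}{359246 + \left(-416 + Q{\left(19,-2 \right)} \left(-472\right)\right)} = \frac{1}{359246 + \left(-416 + \left(19 + 2 \left(-2\right)\right) \left(-472\right)\right)} = \frac{1}{359246 + \left(-416 + \left(19 - 4\right) \left(-472\right)\right)} = \frac{1}{359246 + \left(-416 + 15 \left(-472\right)\right)} = \frac{1}{359246 - 7496} = \frac{1}{351750}$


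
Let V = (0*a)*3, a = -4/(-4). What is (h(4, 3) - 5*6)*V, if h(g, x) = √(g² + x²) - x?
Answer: 0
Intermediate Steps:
a = 1 (a = -4*(-¼) = 1)
V = 0 (V = (0*1)*3 = 0*3 = 0)
(h(4, 3) - 5*6)*V = ((√(4² + 3²) - 1*3) - 5*6)*0 = ((√(16 + 9) - 3) - 30)*0 = ((√25 - 3) - 30)*0 = ((5 - 3) - 30)*0 = (2 - 30)*0 = -28*0 = 0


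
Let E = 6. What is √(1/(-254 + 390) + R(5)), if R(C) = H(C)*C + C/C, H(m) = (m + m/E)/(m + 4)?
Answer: √1591098/612 ≈ 2.0611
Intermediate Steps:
H(m) = 7*m/(6*(4 + m)) (H(m) = (m + m/6)/(m + 4) = (m + m*(⅙))/(4 + m) = (m + m/6)/(4 + m) = (7*m/6)/(4 + m) = 7*m/(6*(4 + m)))
R(C) = 1 + 7*C²/(6*(4 + C)) (R(C) = (7*C/(6*(4 + C)))*C + C/C = 7*C²/(6*(4 + C)) + 1 = 1 + 7*C²/(6*(4 + C)))
√(1/(-254 + 390) + R(5)) = √(1/(-254 + 390) + (4 + 5 + (7/6)*5²)/(4 + 5)) = √(1/136 + (4 + 5 + (7/6)*25)/9) = √(1/136 + (4 + 5 + 175/6)/9) = √(1/136 + (⅑)*(229/6)) = √(1/136 + 229/54) = √(15599/3672) = √1591098/612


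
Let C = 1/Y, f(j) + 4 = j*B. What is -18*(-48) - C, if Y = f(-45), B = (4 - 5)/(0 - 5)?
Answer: 11233/13 ≈ 864.08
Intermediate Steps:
B = ⅕ (B = -1/(-5) = -1*(-⅕) = ⅕ ≈ 0.20000)
f(j) = -4 + j/5 (f(j) = -4 + j*(⅕) = -4 + j/5)
Y = -13 (Y = -4 + (⅕)*(-45) = -4 - 9 = -13)
C = -1/13 (C = 1/(-13) = -1/13 ≈ -0.076923)
-18*(-48) - C = -18*(-48) - 1*(-1/13) = 864 + 1/13 = 11233/13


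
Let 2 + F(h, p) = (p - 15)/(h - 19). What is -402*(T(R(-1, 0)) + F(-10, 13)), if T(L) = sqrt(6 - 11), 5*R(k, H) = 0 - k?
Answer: 22512/29 - 402*I*sqrt(5) ≈ 776.28 - 898.9*I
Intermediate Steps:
R(k, H) = -k/5 (R(k, H) = (0 - k)/5 = (-k)/5 = -k/5)
F(h, p) = -2 + (-15 + p)/(-19 + h) (F(h, p) = -2 + (p - 15)/(h - 19) = -2 + (-15 + p)/(-19 + h))
T(L) = I*sqrt(5) (T(L) = sqrt(-5) = I*sqrt(5))
-402*(T(R(-1, 0)) + F(-10, 13)) = -402*(I*sqrt(5) + (23 + 13 - 2*(-10))/(-19 - 10)) = -402*(I*sqrt(5) + (23 + 13 + 20)/(-29)) = -402*(I*sqrt(5) - 1/29*56) = -402*(I*sqrt(5) - 56/29) = -402*(-56/29 + I*sqrt(5)) = 22512/29 - 402*I*sqrt(5)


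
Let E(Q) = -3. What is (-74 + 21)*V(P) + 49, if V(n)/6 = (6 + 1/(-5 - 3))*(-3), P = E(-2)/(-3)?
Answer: 22615/4 ≈ 5653.8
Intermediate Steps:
P = 1 (P = -3/(-3) = -3*(-1/3) = 1)
V(n) = -423/4 (V(n) = 6*((6 + 1/(-5 - 3))*(-3)) = 6*((6 + 1/(-8))*(-3)) = 6*((6 - 1/8)*(-3)) = 6*((47/8)*(-3)) = 6*(-141/8) = -423/4)
(-74 + 21)*V(P) + 49 = (-74 + 21)*(-423/4) + 49 = -53*(-423/4) + 49 = 22419/4 + 49 = 22615/4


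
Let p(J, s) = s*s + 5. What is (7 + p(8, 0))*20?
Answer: 240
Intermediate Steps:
p(J, s) = 5 + s² (p(J, s) = s² + 5 = 5 + s²)
(7 + p(8, 0))*20 = (7 + (5 + 0²))*20 = (7 + (5 + 0))*20 = (7 + 5)*20 = 12*20 = 240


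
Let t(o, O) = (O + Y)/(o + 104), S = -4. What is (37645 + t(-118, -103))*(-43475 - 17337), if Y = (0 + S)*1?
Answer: -16028127622/7 ≈ -2.2897e+9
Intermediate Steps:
Y = -4 (Y = (0 - 4)*1 = -4*1 = -4)
t(o, O) = (-4 + O)/(104 + o) (t(o, O) = (O - 4)/(o + 104) = (-4 + O)/(104 + o))
(37645 + t(-118, -103))*(-43475 - 17337) = (37645 + (-4 - 103)/(104 - 118))*(-43475 - 17337) = (37645 - 107/(-14))*(-60812) = (37645 - 1/14*(-107))*(-60812) = (37645 + 107/14)*(-60812) = (527137/14)*(-60812) = -16028127622/7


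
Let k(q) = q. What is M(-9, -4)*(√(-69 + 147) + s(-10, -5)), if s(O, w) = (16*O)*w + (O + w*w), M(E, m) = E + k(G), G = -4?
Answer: -10595 - 13*√78 ≈ -10710.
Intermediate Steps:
M(E, m) = -4 + E (M(E, m) = E - 4 = -4 + E)
s(O, w) = O + w² + 16*O*w (s(O, w) = 16*O*w + (O + w²) = O + w² + 16*O*w)
M(-9, -4)*(√(-69 + 147) + s(-10, -5)) = (-4 - 9)*(√(-69 + 147) + (-10 + (-5)² + 16*(-10)*(-5))) = -13*(√78 + (-10 + 25 + 800)) = -13*(√78 + 815) = -13*(815 + √78) = -10595 - 13*√78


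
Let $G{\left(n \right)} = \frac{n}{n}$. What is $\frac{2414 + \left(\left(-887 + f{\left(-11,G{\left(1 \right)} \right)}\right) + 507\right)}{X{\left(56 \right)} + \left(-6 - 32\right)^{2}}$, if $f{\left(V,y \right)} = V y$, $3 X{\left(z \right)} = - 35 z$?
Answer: $\frac{6069}{2372} \approx 2.5586$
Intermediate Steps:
$G{\left(n \right)} = 1$
$X{\left(z \right)} = - \frac{35 z}{3}$ ($X{\left(z \right)} = \frac{\left(-35\right) z}{3} = - \frac{35 z}{3}$)
$\frac{2414 + \left(\left(-887 + f{\left(-11,G{\left(1 \right)} \right)}\right) + 507\right)}{X{\left(56 \right)} + \left(-6 - 32\right)^{2}} = \frac{2414 + \left(\left(-887 - 11\right) + 507\right)}{\left(- \frac{35}{3}\right) 56 + \left(-6 - 32\right)^{2}} = \frac{2414 + \left(\left(-887 - 11\right) + 507\right)}{- \frac{1960}{3} + \left(-38\right)^{2}} = \frac{2414 + \left(-898 + 507\right)}{- \frac{1960}{3} + 1444} = \frac{2414 - 391}{\frac{2372}{3}} = 2023 \cdot \frac{3}{2372} = \frac{6069}{2372}$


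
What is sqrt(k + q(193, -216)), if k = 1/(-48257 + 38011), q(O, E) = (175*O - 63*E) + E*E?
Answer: 9*sqrt(121879786838)/10246 ≈ 306.66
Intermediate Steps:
q(O, E) = E**2 - 63*E + 175*O (q(O, E) = (-63*E + 175*O) + E**2 = E**2 - 63*E + 175*O)
k = -1/10246 (k = 1/(-10246) = -1/10246 ≈ -9.7599e-5)
sqrt(k + q(193, -216)) = sqrt(-1/10246 + ((-216)**2 - 63*(-216) + 175*193)) = sqrt(-1/10246 + (46656 + 13608 + 33775)) = sqrt(-1/10246 + 94039) = sqrt(963523593/10246) = 9*sqrt(121879786838)/10246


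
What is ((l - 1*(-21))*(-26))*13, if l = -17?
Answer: -1352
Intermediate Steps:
((l - 1*(-21))*(-26))*13 = ((-17 - 1*(-21))*(-26))*13 = ((-17 + 21)*(-26))*13 = (4*(-26))*13 = -104*13 = -1352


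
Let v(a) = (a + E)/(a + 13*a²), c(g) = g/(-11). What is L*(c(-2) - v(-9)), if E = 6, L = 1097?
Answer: 775579/3828 ≈ 202.61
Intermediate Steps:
c(g) = -g/11 (c(g) = g*(-1/11) = -g/11)
v(a) = (6 + a)/(a + 13*a²) (v(a) = (a + 6)/(a + 13*a²) = (6 + a)/(a + 13*a²))
L*(c(-2) - v(-9)) = 1097*(-1/11*(-2) - (6 - 9)/((-9)*(1 + 13*(-9)))) = 1097*(2/11 - (-1)*(-3)/(9*(1 - 117))) = 1097*(2/11 - (-1)*(-3)/(9*(-116))) = 1097*(2/11 - (-1)*(-1)*(-3)/(9*116)) = 1097*(2/11 - 1*(-1/348)) = 1097*(2/11 + 1/348) = 1097*(707/3828) = 775579/3828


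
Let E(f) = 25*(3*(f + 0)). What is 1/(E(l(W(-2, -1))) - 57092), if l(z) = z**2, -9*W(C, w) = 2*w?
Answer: -27/1541384 ≈ -1.7517e-5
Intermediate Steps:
W(C, w) = -2*w/9
E(f) = 75*f (E(f) = 25*(3*f) = 75*f)
1/(E(l(W(-2, -1))) - 57092) = 1/(75*(-2/9*(-1))**2 - 57092) = 1/(75*(2/9)**2 - 57092) = 1/(75*(4/81) - 57092) = 1/(100/27 - 57092) = 1/(-1541384/27) = -27/1541384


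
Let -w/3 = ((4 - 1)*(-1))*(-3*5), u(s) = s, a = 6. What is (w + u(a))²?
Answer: 16641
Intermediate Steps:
w = -135 (w = -3*(4 - 1)*(-1)*(-3*5) = -3*3*(-1)*(-15) = -(-9)*(-15) = -3*45 = -135)
(w + u(a))² = (-135 + 6)² = (-129)² = 16641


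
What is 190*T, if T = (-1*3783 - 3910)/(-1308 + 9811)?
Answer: -1461670/8503 ≈ -171.90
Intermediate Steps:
T = -7693/8503 (T = (-3783 - 3910)/8503 = -7693*1/8503 = -7693/8503 ≈ -0.90474)
190*T = 190*(-7693/8503) = -1461670/8503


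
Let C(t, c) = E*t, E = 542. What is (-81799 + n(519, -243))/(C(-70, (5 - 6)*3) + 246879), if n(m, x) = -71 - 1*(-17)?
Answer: -81853/208939 ≈ -0.39176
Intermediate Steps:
n(m, x) = -54 (n(m, x) = -71 + 17 = -54)
C(t, c) = 542*t
(-81799 + n(519, -243))/(C(-70, (5 - 6)*3) + 246879) = (-81799 - 54)/(542*(-70) + 246879) = -81853/(-37940 + 246879) = -81853/208939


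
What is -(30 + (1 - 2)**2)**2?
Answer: -961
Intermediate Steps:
-(30 + (1 - 2)**2)**2 = -(30 + (-1)**2)**2 = -(30 + 1)**2 = -1*31**2 = -1*961 = -961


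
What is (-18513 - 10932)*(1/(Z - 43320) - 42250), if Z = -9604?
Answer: 65840168384445/52924 ≈ 1.2441e+9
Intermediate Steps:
(-18513 - 10932)*(1/(Z - 43320) - 42250) = (-18513 - 10932)*(1/(-9604 - 43320) - 42250) = -29445*(1/(-52924) - 42250) = -29445*(-1/52924 - 42250) = -29445*(-2236039001/52924) = 65840168384445/52924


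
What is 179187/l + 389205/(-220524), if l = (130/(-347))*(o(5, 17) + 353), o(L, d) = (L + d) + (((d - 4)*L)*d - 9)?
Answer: -2297690744331/7028467420 ≈ -326.91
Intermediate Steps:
o(L, d) = -9 + L + d + L*d*(-4 + d) (o(L, d) = (L + d) + (((-4 + d)*L)*d - 9) = (L + d) + ((L*(-4 + d))*d - 9) = (L + d) + (L*d*(-4 + d) - 9) = (L + d) + (-9 + L*d*(-4 + d)) = -9 + L + d + L*d*(-4 + d))
l = -191230/347 (l = (130/(-347))*((-9 + 5 + 17 + 5*17² - 4*5*17) + 353) = (130*(-1/347))*((-9 + 5 + 17 + 5*289 - 340) + 353) = -130*((-9 + 5 + 17 + 1445 - 340) + 353)/347 = -130*(1118 + 353)/347 = -130/347*1471 = -191230/347 ≈ -551.09)
179187/l + 389205/(-220524) = 179187/(-191230/347) + 389205/(-220524) = 179187*(-347/191230) + 389205*(-1/220524) = -62177889/191230 - 129735/73508 = -2297690744331/7028467420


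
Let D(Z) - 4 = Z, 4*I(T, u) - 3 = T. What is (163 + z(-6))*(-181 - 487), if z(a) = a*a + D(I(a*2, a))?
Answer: -134101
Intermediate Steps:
I(T, u) = ¾ + T/4
D(Z) = 4 + Z
z(a) = 19/4 + a² + a/2 (z(a) = a*a + (4 + (¾ + (a*2)/4)) = a² + (4 + (¾ + (2*a)/4)) = a² + (4 + (¾ + a/2)) = a² + (19/4 + a/2) = 19/4 + a² + a/2)
(163 + z(-6))*(-181 - 487) = (163 + (19/4 + (-6)² + (½)*(-6)))*(-181 - 487) = (163 + (19/4 + 36 - 3))*(-668) = (163 + 151/4)*(-668) = (803/4)*(-668) = -134101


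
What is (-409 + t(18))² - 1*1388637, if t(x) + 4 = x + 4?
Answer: -1235756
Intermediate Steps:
t(x) = x (t(x) = -4 + (x + 4) = -4 + (4 + x) = x)
(-409 + t(18))² - 1*1388637 = (-409 + 18)² - 1*1388637 = (-391)² - 1388637 = 152881 - 1388637 = -1235756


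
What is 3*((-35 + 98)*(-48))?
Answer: -9072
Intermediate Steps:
3*((-35 + 98)*(-48)) = 3*(63*(-48)) = 3*(-3024) = -9072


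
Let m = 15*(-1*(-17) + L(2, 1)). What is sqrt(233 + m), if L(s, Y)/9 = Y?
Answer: sqrt(623) ≈ 24.960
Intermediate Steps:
L(s, Y) = 9*Y
m = 390 (m = 15*(-1*(-17) + 9*1) = 15*(17 + 9) = 15*26 = 390)
sqrt(233 + m) = sqrt(233 + 390) = sqrt(623)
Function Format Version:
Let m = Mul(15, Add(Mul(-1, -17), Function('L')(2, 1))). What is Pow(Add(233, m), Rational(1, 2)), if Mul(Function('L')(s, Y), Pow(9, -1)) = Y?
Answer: Pow(623, Rational(1, 2)) ≈ 24.960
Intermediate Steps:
Function('L')(s, Y) = Mul(9, Y)
m = 390 (m = Mul(15, Add(Mul(-1, -17), Mul(9, 1))) = Mul(15, Add(17, 9)) = Mul(15, 26) = 390)
Pow(Add(233, m), Rational(1, 2)) = Pow(Add(233, 390), Rational(1, 2)) = Pow(623, Rational(1, 2))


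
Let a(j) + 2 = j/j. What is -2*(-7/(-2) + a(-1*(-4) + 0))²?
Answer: -25/2 ≈ -12.500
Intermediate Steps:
a(j) = -1 (a(j) = -2 + j/j = -2 + 1 = -1)
-2*(-7/(-2) + a(-1*(-4) + 0))² = -2*(-7/(-2) - 1)² = -2*(-7*(-½) - 1)² = -2*(7/2 - 1)² = -2*(5/2)² = -2*25/4 = -25/2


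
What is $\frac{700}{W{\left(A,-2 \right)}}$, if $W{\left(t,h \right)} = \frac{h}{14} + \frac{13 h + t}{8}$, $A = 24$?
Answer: $- \frac{19600}{11} \approx -1781.8$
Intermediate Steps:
$W{\left(t,h \right)} = \frac{t}{8} + \frac{95 h}{56}$ ($W{\left(t,h \right)} = h \frac{1}{14} + \left(t + 13 h\right) \frac{1}{8} = \frac{h}{14} + \left(\frac{t}{8} + \frac{13 h}{8}\right) = \frac{t}{8} + \frac{95 h}{56}$)
$\frac{700}{W{\left(A,-2 \right)}} = \frac{700}{\frac{1}{8} \cdot 24 + \frac{95}{56} \left(-2\right)} = \frac{700}{3 - \frac{95}{28}} = \frac{700}{- \frac{11}{28}} = 700 \left(- \frac{28}{11}\right) = - \frac{19600}{11}$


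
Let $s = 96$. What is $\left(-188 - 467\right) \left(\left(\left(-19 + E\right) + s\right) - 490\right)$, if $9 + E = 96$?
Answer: $213530$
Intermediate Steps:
$E = 87$ ($E = -9 + 96 = 87$)
$\left(-188 - 467\right) \left(\left(\left(-19 + E\right) + s\right) - 490\right) = \left(-188 - 467\right) \left(\left(\left(-19 + 87\right) + 96\right) - 490\right) = - 655 \left(\left(68 + 96\right) - 490\right) = - 655 \left(164 - 490\right) = \left(-655\right) \left(-326\right) = 213530$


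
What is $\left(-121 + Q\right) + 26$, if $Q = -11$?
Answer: $-106$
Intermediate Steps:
$\left(-121 + Q\right) + 26 = \left(-121 - 11\right) + 26 = -132 + 26 = -106$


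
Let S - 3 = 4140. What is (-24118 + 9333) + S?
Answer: -10642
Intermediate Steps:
S = 4143 (S = 3 + 4140 = 4143)
(-24118 + 9333) + S = (-24118 + 9333) + 4143 = -14785 + 4143 = -10642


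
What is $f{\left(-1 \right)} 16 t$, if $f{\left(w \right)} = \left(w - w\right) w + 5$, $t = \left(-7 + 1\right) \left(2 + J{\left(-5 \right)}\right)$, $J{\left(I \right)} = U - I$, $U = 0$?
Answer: $-3360$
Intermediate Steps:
$J{\left(I \right)} = - I$ ($J{\left(I \right)} = 0 - I = - I$)
$t = -42$ ($t = \left(-7 + 1\right) \left(2 - -5\right) = - 6 \left(2 + 5\right) = \left(-6\right) 7 = -42$)
$f{\left(w \right)} = 5$ ($f{\left(w \right)} = 0 w + 5 = 0 + 5 = 5$)
$f{\left(-1 \right)} 16 t = 5 \cdot 16 \left(-42\right) = 80 \left(-42\right) = -3360$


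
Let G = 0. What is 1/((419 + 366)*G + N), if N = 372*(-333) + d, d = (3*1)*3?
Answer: -1/123867 ≈ -8.0732e-6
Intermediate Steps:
d = 9 (d = 3*3 = 9)
N = -123867 (N = 372*(-333) + 9 = -123876 + 9 = -123867)
1/((419 + 366)*G + N) = 1/((419 + 366)*0 - 123867) = 1/(785*0 - 123867) = 1/(0 - 123867) = 1/(-123867) = -1/123867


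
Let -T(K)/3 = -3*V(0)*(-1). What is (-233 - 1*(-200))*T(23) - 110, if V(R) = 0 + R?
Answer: -110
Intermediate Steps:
V(R) = R
T(K) = 0 (T(K) = -3*(-3*0)*(-1) = -0*(-1) = -3*0 = 0)
(-233 - 1*(-200))*T(23) - 110 = (-233 - 1*(-200))*0 - 110 = (-233 + 200)*0 - 110 = -33*0 - 110 = 0 - 110 = -110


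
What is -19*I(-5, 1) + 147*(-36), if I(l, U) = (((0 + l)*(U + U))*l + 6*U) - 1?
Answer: -6337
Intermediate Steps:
I(l, U) = -1 + 6*U + 2*U*l**2 (I(l, U) = ((l*(2*U))*l + 6*U) - 1 = ((2*U*l)*l + 6*U) - 1 = (2*U*l**2 + 6*U) - 1 = (6*U + 2*U*l**2) - 1 = -1 + 6*U + 2*U*l**2)
-19*I(-5, 1) + 147*(-36) = -19*(-1 + 6*1 + 2*1*(-5)**2) + 147*(-36) = -19*(-1 + 6 + 2*1*25) - 5292 = -19*(-1 + 6 + 50) - 5292 = -19*55 - 5292 = -1045 - 5292 = -6337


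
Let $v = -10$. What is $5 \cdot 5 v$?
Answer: $-250$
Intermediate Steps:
$5 \cdot 5 v = 5 \cdot 5 \left(-10\right) = 25 \left(-10\right) = -250$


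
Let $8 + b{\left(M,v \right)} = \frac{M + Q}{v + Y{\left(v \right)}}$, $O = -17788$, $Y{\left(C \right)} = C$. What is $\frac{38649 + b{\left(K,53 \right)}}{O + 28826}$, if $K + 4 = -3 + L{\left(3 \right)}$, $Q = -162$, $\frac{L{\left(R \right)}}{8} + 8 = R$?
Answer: $\frac{4095737}{1170028} \approx 3.5005$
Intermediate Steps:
$L{\left(R \right)} = -64 + 8 R$
$K = -47$ ($K = -4 + \left(-3 + \left(-64 + 8 \cdot 3\right)\right) = -4 + \left(-3 + \left(-64 + 24\right)\right) = -4 - 43 = -47$)
$b{\left(M,v \right)} = -8 + \frac{-162 + M}{2 v}$ ($b{\left(M,v \right)} = -8 + \frac{M - 162}{v + v} = -8 + \frac{-162 + M}{2 v}$)
$\frac{38649 + b{\left(K,53 \right)}}{O + 28826} = \frac{38649 + \frac{-162 - 47 - 848}{2 \cdot 53}}{-17788 + 28826} = \frac{38649 + \frac{1}{2} \cdot \frac{1}{53} \left(-162 - 47 - 848\right)}{11038} = \left(38649 + \frac{1}{2} \cdot \frac{1}{53} \left(-1057\right)\right) \frac{1}{11038} = \left(38649 - \frac{1057}{106}\right) \frac{1}{11038} = \frac{4095737}{106} \cdot \frac{1}{11038} = \frac{4095737}{1170028}$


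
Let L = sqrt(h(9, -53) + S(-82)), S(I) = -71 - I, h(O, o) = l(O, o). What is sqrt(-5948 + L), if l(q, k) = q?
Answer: sqrt(-5948 + 2*sqrt(5)) ≈ 77.094*I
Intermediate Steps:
h(O, o) = O
L = 2*sqrt(5) (L = sqrt(9 + (-71 - 1*(-82))) = sqrt(9 + (-71 + 82)) = sqrt(9 + 11) = sqrt(20) = 2*sqrt(5) ≈ 4.4721)
sqrt(-5948 + L) = sqrt(-5948 + 2*sqrt(5))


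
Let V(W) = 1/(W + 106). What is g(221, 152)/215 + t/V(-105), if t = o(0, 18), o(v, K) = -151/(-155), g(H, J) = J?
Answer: 2241/1333 ≈ 1.6812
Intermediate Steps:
o(v, K) = 151/155 (o(v, K) = -151*(-1/155) = 151/155)
V(W) = 1/(106 + W)
t = 151/155 ≈ 0.97419
g(221, 152)/215 + t/V(-105) = 152/215 + 151/(155*(1/(106 - 105))) = 152*(1/215) + 151/(155*(1/1)) = 152/215 + (151/155)/1 = 152/215 + (151/155)*1 = 152/215 + 151/155 = 2241/1333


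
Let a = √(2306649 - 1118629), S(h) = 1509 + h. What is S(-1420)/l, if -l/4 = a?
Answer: -89*√297005/2376040 ≈ -0.020414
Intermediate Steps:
a = 2*√297005 (a = √1188020 = 2*√297005 ≈ 1090.0)
l = -8*√297005 ≈ -4359.9
S(-1420)/l = (1509 - 1420)/((-8*√297005)) = 89*(-√297005/2376040) = -89*√297005/2376040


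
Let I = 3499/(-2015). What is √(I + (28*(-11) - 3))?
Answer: 2*I*√317445115/2015 ≈ 17.684*I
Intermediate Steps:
I = -3499/2015 (I = 3499*(-1/2015) = -3499/2015 ≈ -1.7365)
√(I + (28*(-11) - 3)) = √(-3499/2015 + (28*(-11) - 3)) = √(-3499/2015 + (-308 - 3)) = √(-3499/2015 - 311) = √(-630164/2015) = 2*I*√317445115/2015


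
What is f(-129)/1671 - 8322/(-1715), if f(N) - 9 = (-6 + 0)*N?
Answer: 5082969/955255 ≈ 5.3211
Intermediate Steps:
f(N) = 9 - 6*N (f(N) = 9 + (-6 + 0)*N = 9 - 6*N)
f(-129)/1671 - 8322/(-1715) = (9 - 6*(-129))/1671 - 8322/(-1715) = (9 + 774)*(1/1671) - 8322*(-1/1715) = 783*(1/1671) + 8322/1715 = 261/557 + 8322/1715 = 5082969/955255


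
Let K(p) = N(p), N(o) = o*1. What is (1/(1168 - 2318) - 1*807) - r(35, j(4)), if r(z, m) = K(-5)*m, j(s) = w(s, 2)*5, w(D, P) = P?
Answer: -870551/1150 ≈ -757.00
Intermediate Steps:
N(o) = o
K(p) = p
j(s) = 10 (j(s) = 2*5 = 10)
r(z, m) = -5*m
(1/(1168 - 2318) - 1*807) - r(35, j(4)) = (1/(1168 - 2318) - 1*807) - (-5)*10 = (1/(-1150) - 807) - 1*(-50) = (-1/1150 - 807) + 50 = -928051/1150 + 50 = -870551/1150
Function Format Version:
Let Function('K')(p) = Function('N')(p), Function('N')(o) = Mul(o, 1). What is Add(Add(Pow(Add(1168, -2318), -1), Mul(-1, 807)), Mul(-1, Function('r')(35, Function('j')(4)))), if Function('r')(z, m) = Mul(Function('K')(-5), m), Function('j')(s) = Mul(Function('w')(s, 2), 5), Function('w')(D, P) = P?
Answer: Rational(-870551, 1150) ≈ -757.00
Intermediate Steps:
Function('N')(o) = o
Function('K')(p) = p
Function('j')(s) = 10 (Function('j')(s) = Mul(2, 5) = 10)
Function('r')(z, m) = Mul(-5, m)
Add(Add(Pow(Add(1168, -2318), -1), Mul(-1, 807)), Mul(-1, Function('r')(35, Function('j')(4)))) = Add(Add(Pow(Add(1168, -2318), -1), Mul(-1, 807)), Mul(-1, Mul(-5, 10))) = Add(Add(Pow(-1150, -1), -807), Mul(-1, -50)) = Add(Add(Rational(-1, 1150), -807), 50) = Add(Rational(-928051, 1150), 50) = Rational(-870551, 1150)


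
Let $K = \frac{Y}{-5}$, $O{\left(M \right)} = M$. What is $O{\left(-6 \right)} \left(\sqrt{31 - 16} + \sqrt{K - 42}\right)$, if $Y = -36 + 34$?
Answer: $- 6 \sqrt{15} - \frac{24 i \sqrt{65}}{5} \approx -23.238 - 38.699 i$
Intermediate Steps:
$Y = -2$
$K = \frac{2}{5}$ ($K = - \frac{2}{-5} = \left(-2\right) \left(- \frac{1}{5}\right) = \frac{2}{5} \approx 0.4$)
$O{\left(-6 \right)} \left(\sqrt{31 - 16} + \sqrt{K - 42}\right) = - 6 \left(\sqrt{31 - 16} + \sqrt{\frac{2}{5} - 42}\right) = - 6 \left(\sqrt{15} + \sqrt{- \frac{208}{5}}\right) = - 6 \left(\sqrt{15} + \frac{4 i \sqrt{65}}{5}\right) = - 6 \sqrt{15} - \frac{24 i \sqrt{65}}{5}$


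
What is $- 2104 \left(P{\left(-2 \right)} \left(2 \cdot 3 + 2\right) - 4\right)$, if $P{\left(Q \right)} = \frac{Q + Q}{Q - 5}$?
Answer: $- \frac{8416}{7} \approx -1202.3$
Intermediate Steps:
$P{\left(Q \right)} = \frac{2 Q}{-5 + Q}$
$- 2104 \left(P{\left(-2 \right)} \left(2 \cdot 3 + 2\right) - 4\right) = - 2104 \left(2 \left(-2\right) \frac{1}{-5 - 2} \left(2 \cdot 3 + 2\right) - 4\right) = - 2104 \left(2 \left(-2\right) \frac{1}{-7} \left(6 + 2\right) - 4\right) = - 2104 \left(2 \left(-2\right) \left(- \frac{1}{7}\right) 8 - 4\right) = - 2104 \left(\frac{4}{7} \cdot 8 - 4\right) = - 2104 \left(\frac{32}{7} - 4\right) = \left(-2104\right) \frac{4}{7} = - \frac{8416}{7}$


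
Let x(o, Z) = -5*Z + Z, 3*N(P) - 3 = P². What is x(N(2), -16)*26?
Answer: 1664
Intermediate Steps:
N(P) = 1 + P²/3
x(o, Z) = -4*Z
x(N(2), -16)*26 = -4*(-16)*26 = 64*26 = 1664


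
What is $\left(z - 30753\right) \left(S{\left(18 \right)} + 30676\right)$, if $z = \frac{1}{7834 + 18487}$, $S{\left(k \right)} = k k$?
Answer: $- \frac{25092941072000}{26321} \approx -9.5334 \cdot 10^{8}$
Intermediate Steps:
$S{\left(k \right)} = k^{2}$
$z = \frac{1}{26321} \approx 3.7992 \cdot 10^{-5}$
$\left(z - 30753\right) \left(S{\left(18 \right)} + 30676\right) = \left(\frac{1}{26321} - 30753\right) \left(18^{2} + 30676\right) = - \frac{809449712 \left(324 + 30676\right)}{26321} = \left(- \frac{809449712}{26321}\right) 31000 = - \frac{25092941072000}{26321}$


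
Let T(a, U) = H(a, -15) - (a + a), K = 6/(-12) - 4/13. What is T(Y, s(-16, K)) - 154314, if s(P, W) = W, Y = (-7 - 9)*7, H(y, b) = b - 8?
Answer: -154113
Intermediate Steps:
H(y, b) = -8 + b
Y = -112 (Y = -16*7 = -112)
K = -21/26 (K = 6*(-1/12) - 4*1/13 = -½ - 4/13 = -21/26 ≈ -0.80769)
T(a, U) = -23 - 2*a (T(a, U) = (-8 - 15) - (a + a) = -23 - 2*a)
T(Y, s(-16, K)) - 154314 = (-23 - 2*(-112)) - 154314 = (-23 + 224) - 154314 = 201 - 154314 = -154113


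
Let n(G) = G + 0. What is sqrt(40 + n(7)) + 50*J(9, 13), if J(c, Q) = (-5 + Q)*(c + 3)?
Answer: 4800 + sqrt(47) ≈ 4806.9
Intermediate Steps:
J(c, Q) = (-5 + Q)*(3 + c)
n(G) = G
sqrt(40 + n(7)) + 50*J(9, 13) = sqrt(40 + 7) + 50*(-15 - 5*9 + 3*13 + 13*9) = sqrt(47) + 50*(-15 - 45 + 39 + 117) = sqrt(47) + 50*96 = sqrt(47) + 4800 = 4800 + sqrt(47)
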